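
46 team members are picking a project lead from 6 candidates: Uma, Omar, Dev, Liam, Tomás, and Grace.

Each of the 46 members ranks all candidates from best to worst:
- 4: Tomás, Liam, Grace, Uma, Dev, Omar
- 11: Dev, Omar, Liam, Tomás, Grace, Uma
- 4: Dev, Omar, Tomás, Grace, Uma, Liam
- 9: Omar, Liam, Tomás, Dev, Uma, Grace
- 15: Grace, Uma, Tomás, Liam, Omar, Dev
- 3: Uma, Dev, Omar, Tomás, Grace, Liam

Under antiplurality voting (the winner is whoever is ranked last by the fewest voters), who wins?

Tomás

Last-place votes: Uma 11, Omar 4, Dev 15, Liam 7, Tomás 0, Grace 9.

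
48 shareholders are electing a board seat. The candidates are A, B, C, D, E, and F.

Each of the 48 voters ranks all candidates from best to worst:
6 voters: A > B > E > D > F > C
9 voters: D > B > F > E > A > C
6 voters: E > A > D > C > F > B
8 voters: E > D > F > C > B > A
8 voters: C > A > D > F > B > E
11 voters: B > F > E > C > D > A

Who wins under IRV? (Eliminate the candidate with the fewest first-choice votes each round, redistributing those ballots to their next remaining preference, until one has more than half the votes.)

Round 1: A 6, B 11, C 8, D 9, E 14, F 0. F eliminated.
Round 2: A 6, B 11, C 8, D 9, E 14. A eliminated.
Round 3: B 17, C 8, D 9, E 14. C eliminated.
Round 4: B 17, D 17, E 14. E eliminated.
Round 5: B 17, D 31. D has a majority (≥25).

D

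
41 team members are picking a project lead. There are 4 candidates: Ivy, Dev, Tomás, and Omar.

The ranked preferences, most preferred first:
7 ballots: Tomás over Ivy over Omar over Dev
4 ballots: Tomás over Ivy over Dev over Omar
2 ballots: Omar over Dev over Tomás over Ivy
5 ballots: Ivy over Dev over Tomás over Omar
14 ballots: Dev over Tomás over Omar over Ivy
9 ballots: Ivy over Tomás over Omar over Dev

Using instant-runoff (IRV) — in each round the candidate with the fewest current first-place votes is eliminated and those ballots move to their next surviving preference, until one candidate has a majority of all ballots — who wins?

Round 1: Ivy 14, Dev 14, Tomás 11, Omar 2. Omar eliminated.
Round 2: Ivy 14, Dev 16, Tomás 11. Tomás eliminated.
Round 3: Ivy 25, Dev 16. Ivy has a majority (≥21).

Ivy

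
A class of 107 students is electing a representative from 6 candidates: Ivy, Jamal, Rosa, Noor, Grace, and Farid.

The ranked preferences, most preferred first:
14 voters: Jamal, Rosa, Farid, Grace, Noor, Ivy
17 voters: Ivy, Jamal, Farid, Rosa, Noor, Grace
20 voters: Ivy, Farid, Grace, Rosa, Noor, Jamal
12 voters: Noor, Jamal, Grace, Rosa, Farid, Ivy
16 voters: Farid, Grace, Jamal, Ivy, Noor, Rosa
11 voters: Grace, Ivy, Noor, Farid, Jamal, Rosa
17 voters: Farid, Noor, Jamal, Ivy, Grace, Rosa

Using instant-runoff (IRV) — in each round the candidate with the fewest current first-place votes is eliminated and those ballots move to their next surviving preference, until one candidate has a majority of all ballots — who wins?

Farid

Round 1: Ivy 37, Jamal 14, Rosa 0, Noor 12, Grace 11, Farid 33. Rosa eliminated.
Round 2: Ivy 37, Jamal 14, Noor 12, Grace 11, Farid 33. Grace eliminated.
Round 3: Ivy 48, Jamal 14, Noor 12, Farid 33. Noor eliminated.
Round 4: Ivy 48, Jamal 26, Farid 33. Jamal eliminated.
Round 5: Ivy 48, Farid 59. Farid has a majority (≥54).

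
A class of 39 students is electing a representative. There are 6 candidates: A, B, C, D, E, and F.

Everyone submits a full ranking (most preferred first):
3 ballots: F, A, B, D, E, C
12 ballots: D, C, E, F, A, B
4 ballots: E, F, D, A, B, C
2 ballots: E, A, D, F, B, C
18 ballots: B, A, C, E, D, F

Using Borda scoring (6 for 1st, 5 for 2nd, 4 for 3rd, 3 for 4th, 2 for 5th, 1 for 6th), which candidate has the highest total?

A

A: 3×5 + 12×2 + 4×3 + 2×5 + 18×5 = 151
B: 3×4 + 12×1 + 4×2 + 2×2 + 18×6 = 144
C: 3×1 + 12×5 + 4×1 + 2×1 + 18×4 = 141
D: 3×3 + 12×6 + 4×4 + 2×4 + 18×2 = 141
E: 3×2 + 12×4 + 4×6 + 2×6 + 18×3 = 144
F: 3×6 + 12×3 + 4×5 + 2×3 + 18×1 = 98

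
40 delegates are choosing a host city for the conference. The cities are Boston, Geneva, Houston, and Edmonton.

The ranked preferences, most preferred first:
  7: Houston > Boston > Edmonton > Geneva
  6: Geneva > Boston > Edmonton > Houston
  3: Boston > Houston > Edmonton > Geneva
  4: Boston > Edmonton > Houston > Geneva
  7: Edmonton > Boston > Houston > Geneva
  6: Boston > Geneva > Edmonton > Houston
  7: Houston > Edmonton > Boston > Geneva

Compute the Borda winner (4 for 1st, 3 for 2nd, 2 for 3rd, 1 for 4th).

Boston

Boston: 7×3 + 6×3 + 3×4 + 4×4 + 7×3 + 6×4 + 7×2 = 126
Geneva: 7×1 + 6×4 + 3×1 + 4×1 + 7×1 + 6×3 + 7×1 = 70
Houston: 7×4 + 6×1 + 3×3 + 4×2 + 7×2 + 6×1 + 7×4 = 99
Edmonton: 7×2 + 6×2 + 3×2 + 4×3 + 7×4 + 6×2 + 7×3 = 105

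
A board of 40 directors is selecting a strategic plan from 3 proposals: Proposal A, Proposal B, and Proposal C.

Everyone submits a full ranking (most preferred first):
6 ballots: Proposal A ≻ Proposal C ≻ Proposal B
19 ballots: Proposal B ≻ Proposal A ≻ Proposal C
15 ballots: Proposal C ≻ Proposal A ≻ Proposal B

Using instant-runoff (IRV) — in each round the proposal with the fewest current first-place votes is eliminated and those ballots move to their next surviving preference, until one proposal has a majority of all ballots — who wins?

Round 1: Proposal A 6, Proposal B 19, Proposal C 15. Proposal A eliminated.
Round 2: Proposal B 19, Proposal C 21. Proposal C has a majority (≥21).

Proposal C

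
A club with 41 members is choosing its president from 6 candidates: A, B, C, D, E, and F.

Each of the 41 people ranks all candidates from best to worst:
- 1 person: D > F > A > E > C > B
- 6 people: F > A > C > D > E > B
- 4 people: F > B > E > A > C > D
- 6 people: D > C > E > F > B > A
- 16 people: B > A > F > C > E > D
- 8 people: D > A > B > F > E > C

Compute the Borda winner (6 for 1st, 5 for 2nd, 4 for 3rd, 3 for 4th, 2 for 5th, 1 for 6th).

A: 1×4 + 6×5 + 4×3 + 6×1 + 16×5 + 8×5 = 172
B: 1×1 + 6×1 + 4×5 + 6×2 + 16×6 + 8×4 = 167
C: 1×2 + 6×4 + 4×2 + 6×5 + 16×3 + 8×1 = 120
D: 1×6 + 6×3 + 4×1 + 6×6 + 16×1 + 8×6 = 128
E: 1×3 + 6×2 + 4×4 + 6×4 + 16×2 + 8×2 = 103
F: 1×5 + 6×6 + 4×6 + 6×3 + 16×4 + 8×3 = 171

A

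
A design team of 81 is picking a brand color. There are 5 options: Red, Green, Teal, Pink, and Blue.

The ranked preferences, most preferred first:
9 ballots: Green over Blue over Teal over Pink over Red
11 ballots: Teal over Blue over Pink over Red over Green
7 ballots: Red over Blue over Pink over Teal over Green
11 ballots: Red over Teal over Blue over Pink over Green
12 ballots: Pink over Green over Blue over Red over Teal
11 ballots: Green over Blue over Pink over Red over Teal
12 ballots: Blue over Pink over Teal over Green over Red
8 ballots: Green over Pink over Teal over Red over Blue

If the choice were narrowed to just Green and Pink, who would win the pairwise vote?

Green is ranked above Pink on 28 ballots; Pink above Green on 53.

Pink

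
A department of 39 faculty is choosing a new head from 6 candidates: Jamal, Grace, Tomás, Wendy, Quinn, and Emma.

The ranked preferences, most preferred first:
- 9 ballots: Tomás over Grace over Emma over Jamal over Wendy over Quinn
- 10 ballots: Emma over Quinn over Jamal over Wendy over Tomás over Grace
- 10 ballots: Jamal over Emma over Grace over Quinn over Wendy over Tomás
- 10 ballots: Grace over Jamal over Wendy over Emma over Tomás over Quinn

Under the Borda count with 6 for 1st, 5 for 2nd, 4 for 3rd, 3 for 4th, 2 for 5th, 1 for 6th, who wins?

Jamal

Jamal: 9×3 + 10×4 + 10×6 + 10×5 = 177
Grace: 9×5 + 10×1 + 10×4 + 10×6 = 155
Tomás: 9×6 + 10×2 + 10×1 + 10×2 = 104
Wendy: 9×2 + 10×3 + 10×2 + 10×4 = 108
Quinn: 9×1 + 10×5 + 10×3 + 10×1 = 99
Emma: 9×4 + 10×6 + 10×5 + 10×3 = 176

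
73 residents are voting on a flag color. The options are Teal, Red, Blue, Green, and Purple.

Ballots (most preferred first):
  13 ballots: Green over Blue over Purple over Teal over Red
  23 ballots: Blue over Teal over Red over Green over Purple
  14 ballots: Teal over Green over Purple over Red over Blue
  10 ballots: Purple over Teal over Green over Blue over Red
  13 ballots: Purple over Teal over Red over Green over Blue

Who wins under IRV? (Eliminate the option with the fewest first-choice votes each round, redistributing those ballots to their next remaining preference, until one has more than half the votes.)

Round 1: Teal 14, Red 0, Blue 23, Green 13, Purple 23. Red eliminated.
Round 2: Teal 14, Blue 23, Green 13, Purple 23. Green eliminated.
Round 3: Teal 14, Blue 36, Purple 23. Teal eliminated.
Round 4: Blue 36, Purple 37. Purple has a majority (≥37).

Purple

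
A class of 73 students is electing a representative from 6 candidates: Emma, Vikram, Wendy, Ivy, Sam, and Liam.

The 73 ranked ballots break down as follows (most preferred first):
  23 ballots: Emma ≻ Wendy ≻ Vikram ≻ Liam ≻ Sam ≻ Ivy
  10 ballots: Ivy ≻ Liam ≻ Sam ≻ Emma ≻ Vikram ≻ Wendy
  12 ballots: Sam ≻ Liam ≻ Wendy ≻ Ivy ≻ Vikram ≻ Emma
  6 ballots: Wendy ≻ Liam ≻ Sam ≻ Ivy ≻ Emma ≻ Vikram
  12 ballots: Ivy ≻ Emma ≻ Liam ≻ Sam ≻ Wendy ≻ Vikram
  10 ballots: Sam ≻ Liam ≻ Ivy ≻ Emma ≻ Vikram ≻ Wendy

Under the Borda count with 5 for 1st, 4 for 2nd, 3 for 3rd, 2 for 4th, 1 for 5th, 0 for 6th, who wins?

Emma: 23×5 + 10×2 + 12×0 + 6×1 + 12×4 + 10×2 = 209
Vikram: 23×3 + 10×1 + 12×1 + 6×0 + 12×0 + 10×1 = 101
Wendy: 23×4 + 10×0 + 12×3 + 6×5 + 12×1 + 10×0 = 170
Ivy: 23×0 + 10×5 + 12×2 + 6×2 + 12×5 + 10×3 = 176
Sam: 23×1 + 10×3 + 12×5 + 6×3 + 12×2 + 10×5 = 205
Liam: 23×2 + 10×4 + 12×4 + 6×4 + 12×3 + 10×4 = 234

Liam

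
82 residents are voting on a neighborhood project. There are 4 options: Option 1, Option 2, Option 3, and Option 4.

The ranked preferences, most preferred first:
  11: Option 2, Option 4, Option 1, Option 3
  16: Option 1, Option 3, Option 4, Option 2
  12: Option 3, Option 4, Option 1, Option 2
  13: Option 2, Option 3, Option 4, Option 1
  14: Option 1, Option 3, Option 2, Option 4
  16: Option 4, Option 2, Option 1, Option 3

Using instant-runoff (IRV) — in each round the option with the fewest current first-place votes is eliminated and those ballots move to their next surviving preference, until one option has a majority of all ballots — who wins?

Round 1: Option 1 30, Option 2 24, Option 3 12, Option 4 16. Option 3 eliminated.
Round 2: Option 1 30, Option 2 24, Option 4 28. Option 2 eliminated.
Round 3: Option 1 30, Option 4 52. Option 4 has a majority (≥42).

Option 4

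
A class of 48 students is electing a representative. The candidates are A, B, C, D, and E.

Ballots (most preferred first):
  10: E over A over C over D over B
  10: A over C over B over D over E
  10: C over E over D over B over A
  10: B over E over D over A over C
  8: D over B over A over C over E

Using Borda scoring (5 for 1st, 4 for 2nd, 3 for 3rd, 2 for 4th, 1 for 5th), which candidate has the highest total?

A: 10×4 + 10×5 + 10×1 + 10×2 + 8×3 = 144
B: 10×1 + 10×3 + 10×2 + 10×5 + 8×4 = 142
C: 10×3 + 10×4 + 10×5 + 10×1 + 8×2 = 146
D: 10×2 + 10×2 + 10×3 + 10×3 + 8×5 = 140
E: 10×5 + 10×1 + 10×4 + 10×4 + 8×1 = 148

E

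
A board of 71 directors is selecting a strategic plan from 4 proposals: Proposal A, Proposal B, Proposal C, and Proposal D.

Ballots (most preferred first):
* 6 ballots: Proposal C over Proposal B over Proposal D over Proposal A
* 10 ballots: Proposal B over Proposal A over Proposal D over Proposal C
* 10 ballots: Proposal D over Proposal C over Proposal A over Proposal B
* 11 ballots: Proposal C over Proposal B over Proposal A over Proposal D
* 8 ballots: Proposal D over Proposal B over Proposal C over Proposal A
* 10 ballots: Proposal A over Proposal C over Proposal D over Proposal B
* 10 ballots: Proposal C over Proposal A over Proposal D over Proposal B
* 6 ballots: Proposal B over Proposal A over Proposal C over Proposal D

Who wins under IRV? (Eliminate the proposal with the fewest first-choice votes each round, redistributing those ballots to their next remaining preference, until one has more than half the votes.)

Round 1: Proposal A 10, Proposal B 16, Proposal C 27, Proposal D 18. Proposal A eliminated.
Round 2: Proposal B 16, Proposal C 37, Proposal D 18. Proposal C has a majority (≥36).

Proposal C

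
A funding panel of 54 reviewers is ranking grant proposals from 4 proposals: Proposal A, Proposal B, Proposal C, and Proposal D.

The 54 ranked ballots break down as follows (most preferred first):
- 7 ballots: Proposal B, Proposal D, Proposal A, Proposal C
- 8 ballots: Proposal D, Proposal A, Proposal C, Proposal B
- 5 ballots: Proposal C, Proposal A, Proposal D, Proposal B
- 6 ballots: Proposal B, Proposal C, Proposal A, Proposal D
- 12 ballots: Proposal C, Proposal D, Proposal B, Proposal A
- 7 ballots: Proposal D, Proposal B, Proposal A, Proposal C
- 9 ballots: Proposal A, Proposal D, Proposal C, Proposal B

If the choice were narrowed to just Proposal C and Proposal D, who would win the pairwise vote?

Proposal D

Proposal C is ranked above Proposal D on 23 ballots; Proposal D above Proposal C on 31.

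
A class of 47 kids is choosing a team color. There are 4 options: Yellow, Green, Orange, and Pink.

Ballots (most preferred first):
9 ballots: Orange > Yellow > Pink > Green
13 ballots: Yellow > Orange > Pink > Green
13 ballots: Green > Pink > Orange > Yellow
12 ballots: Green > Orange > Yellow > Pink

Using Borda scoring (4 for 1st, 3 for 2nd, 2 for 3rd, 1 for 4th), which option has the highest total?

Yellow: 9×3 + 13×4 + 13×1 + 12×2 = 116
Green: 9×1 + 13×1 + 13×4 + 12×4 = 122
Orange: 9×4 + 13×3 + 13×2 + 12×3 = 137
Pink: 9×2 + 13×2 + 13×3 + 12×1 = 95

Orange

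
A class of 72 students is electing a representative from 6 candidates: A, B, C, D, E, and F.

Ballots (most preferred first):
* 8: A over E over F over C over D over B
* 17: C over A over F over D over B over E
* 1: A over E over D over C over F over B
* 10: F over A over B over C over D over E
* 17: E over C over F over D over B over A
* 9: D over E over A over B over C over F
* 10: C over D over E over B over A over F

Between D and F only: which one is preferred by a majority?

D is ranked above F on 20 ballots; F above D on 52.

F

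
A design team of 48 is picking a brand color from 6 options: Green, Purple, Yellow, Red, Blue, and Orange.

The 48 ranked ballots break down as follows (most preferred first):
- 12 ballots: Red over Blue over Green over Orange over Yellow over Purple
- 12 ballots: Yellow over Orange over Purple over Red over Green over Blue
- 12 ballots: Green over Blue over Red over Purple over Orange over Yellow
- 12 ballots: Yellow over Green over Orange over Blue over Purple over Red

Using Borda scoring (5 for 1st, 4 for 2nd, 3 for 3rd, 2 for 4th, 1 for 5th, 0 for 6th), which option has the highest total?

Green: 12×3 + 12×1 + 12×5 + 12×4 = 156
Purple: 12×0 + 12×3 + 12×2 + 12×1 = 72
Yellow: 12×1 + 12×5 + 12×0 + 12×5 = 132
Red: 12×5 + 12×2 + 12×3 + 12×0 = 120
Blue: 12×4 + 12×0 + 12×4 + 12×2 = 120
Orange: 12×2 + 12×4 + 12×1 + 12×3 = 120

Green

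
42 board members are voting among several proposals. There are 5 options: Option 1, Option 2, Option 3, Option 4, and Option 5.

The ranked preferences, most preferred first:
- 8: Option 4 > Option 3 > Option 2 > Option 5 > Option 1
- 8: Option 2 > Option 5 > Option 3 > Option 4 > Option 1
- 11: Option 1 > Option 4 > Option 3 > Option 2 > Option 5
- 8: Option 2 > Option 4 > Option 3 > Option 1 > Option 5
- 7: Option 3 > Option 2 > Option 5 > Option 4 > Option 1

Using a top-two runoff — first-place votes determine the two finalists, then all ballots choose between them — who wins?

Round 1 first-place votes: Option 1 11, Option 2 16, Option 3 7, Option 4 8, Option 5 0. Option 2 and Option 1 advance.
Runoff: Option 2 is ranked above Option 1 on 31 ballots, Option 1 above Option 2 on 11.

Option 2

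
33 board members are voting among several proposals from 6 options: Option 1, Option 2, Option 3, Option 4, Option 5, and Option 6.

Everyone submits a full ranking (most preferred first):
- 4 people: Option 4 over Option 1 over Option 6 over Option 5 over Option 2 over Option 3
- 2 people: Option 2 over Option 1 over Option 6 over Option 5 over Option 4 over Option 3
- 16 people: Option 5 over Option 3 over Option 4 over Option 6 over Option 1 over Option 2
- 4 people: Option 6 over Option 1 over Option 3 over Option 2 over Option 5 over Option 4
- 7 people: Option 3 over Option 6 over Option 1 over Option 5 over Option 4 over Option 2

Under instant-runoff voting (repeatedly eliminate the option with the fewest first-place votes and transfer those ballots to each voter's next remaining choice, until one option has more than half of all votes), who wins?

Round 1: Option 1 0, Option 2 2, Option 3 7, Option 4 4, Option 5 16, Option 6 4. Option 1 eliminated.
Round 2: Option 2 2, Option 3 7, Option 4 4, Option 5 16, Option 6 4. Option 2 eliminated.
Round 3: Option 3 7, Option 4 4, Option 5 16, Option 6 6. Option 4 eliminated.
Round 4: Option 3 7, Option 5 16, Option 6 10. Option 3 eliminated.
Round 5: Option 5 16, Option 6 17. Option 6 has a majority (≥17).

Option 6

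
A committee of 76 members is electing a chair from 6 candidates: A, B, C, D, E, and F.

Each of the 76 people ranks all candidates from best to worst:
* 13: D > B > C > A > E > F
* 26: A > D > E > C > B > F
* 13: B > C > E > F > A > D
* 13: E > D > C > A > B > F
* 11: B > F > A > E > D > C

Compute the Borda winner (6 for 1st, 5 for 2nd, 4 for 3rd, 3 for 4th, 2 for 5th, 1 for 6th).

A: 13×3 + 26×6 + 13×2 + 13×3 + 11×4 = 304
B: 13×5 + 26×2 + 13×6 + 13×2 + 11×6 = 287
C: 13×4 + 26×3 + 13×5 + 13×4 + 11×1 = 258
D: 13×6 + 26×5 + 13×1 + 13×5 + 11×2 = 308
E: 13×2 + 26×4 + 13×4 + 13×6 + 11×3 = 293
F: 13×1 + 26×1 + 13×3 + 13×1 + 11×5 = 146

D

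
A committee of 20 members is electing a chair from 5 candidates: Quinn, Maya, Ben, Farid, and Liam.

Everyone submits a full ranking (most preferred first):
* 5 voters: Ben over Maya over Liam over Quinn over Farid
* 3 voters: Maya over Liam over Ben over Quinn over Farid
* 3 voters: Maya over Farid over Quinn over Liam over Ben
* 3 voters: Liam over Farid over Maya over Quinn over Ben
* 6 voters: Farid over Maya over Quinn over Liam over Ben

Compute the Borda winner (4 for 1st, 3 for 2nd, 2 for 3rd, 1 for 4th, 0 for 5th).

Maya

Quinn: 5×1 + 3×1 + 3×2 + 3×1 + 6×2 = 29
Maya: 5×3 + 3×4 + 3×4 + 3×2 + 6×3 = 63
Ben: 5×4 + 3×2 + 3×0 + 3×0 + 6×0 = 26
Farid: 5×0 + 3×0 + 3×3 + 3×3 + 6×4 = 42
Liam: 5×2 + 3×3 + 3×1 + 3×4 + 6×1 = 40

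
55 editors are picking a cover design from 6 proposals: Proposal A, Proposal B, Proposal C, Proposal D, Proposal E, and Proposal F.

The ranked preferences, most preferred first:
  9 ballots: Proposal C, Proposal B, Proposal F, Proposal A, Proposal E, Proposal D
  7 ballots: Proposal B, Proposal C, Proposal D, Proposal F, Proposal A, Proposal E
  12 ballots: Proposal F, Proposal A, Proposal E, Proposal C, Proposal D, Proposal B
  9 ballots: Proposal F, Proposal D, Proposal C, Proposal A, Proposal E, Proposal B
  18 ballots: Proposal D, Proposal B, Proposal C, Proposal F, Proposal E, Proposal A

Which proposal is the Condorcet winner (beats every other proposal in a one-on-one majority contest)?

Proposal C

Proposal C vs Proposal A: 43–12
Proposal C vs Proposal B: 30–25
Proposal C vs Proposal D: 28–27
Proposal C vs Proposal E: 43–12
Proposal C vs Proposal F: 34–21
Proposal C beats every other proposal.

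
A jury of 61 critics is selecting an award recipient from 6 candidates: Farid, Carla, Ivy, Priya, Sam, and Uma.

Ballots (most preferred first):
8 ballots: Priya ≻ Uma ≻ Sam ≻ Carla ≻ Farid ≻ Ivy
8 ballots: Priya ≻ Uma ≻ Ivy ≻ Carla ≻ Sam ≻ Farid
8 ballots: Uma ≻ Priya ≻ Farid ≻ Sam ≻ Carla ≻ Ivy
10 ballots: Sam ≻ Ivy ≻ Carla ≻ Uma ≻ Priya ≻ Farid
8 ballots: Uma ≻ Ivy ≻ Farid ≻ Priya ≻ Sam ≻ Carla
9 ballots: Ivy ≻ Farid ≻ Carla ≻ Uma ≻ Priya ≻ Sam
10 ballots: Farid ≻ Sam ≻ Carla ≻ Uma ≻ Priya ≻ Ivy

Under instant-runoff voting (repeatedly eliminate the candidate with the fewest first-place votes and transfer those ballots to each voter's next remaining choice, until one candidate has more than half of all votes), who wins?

Round 1: Farid 10, Carla 0, Ivy 9, Priya 16, Sam 10, Uma 16. Carla eliminated.
Round 2: Farid 10, Ivy 9, Priya 16, Sam 10, Uma 16. Ivy eliminated.
Round 3: Farid 19, Priya 16, Sam 10, Uma 16. Sam eliminated.
Round 4: Farid 19, Priya 16, Uma 26. Priya eliminated.
Round 5: Farid 19, Uma 42. Uma has a majority (≥31).

Uma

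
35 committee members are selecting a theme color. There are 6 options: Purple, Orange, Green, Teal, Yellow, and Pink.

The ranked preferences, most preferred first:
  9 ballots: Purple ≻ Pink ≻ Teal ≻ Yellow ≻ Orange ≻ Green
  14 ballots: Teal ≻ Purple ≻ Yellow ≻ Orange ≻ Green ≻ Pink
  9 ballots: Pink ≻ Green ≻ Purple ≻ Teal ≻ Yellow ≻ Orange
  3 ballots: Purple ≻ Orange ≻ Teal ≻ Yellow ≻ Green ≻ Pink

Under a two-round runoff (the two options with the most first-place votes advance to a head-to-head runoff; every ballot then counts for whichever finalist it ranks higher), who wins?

Round 1 first-place votes: Purple 12, Orange 0, Green 0, Teal 14, Yellow 0, Pink 9. Teal and Purple advance.
Runoff: Teal is ranked above Purple on 14 ballots, Purple above Teal on 21.

Purple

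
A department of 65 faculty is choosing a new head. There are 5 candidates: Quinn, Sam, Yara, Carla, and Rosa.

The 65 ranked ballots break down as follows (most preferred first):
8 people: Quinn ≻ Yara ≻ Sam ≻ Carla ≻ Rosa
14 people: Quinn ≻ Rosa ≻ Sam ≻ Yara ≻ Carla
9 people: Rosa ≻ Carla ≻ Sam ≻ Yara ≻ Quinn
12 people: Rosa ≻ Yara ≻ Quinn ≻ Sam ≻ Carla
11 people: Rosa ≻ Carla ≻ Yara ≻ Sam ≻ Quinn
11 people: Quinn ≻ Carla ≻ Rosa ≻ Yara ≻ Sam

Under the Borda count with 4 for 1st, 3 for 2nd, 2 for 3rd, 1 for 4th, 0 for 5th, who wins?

Quinn: 8×4 + 14×4 + 9×0 + 12×2 + 11×0 + 11×4 = 156
Sam: 8×2 + 14×2 + 9×2 + 12×1 + 11×1 + 11×0 = 85
Yara: 8×3 + 14×1 + 9×1 + 12×3 + 11×2 + 11×1 = 116
Carla: 8×1 + 14×0 + 9×3 + 12×0 + 11×3 + 11×3 = 101
Rosa: 8×0 + 14×3 + 9×4 + 12×4 + 11×4 + 11×2 = 192

Rosa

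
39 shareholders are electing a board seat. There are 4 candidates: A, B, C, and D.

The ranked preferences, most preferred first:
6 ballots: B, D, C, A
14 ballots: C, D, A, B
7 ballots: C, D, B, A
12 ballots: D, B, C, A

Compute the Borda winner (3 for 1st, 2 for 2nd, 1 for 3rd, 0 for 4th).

D

A: 6×0 + 14×1 + 7×0 + 12×0 = 14
B: 6×3 + 14×0 + 7×1 + 12×2 = 49
C: 6×1 + 14×3 + 7×3 + 12×1 = 81
D: 6×2 + 14×2 + 7×2 + 12×3 = 90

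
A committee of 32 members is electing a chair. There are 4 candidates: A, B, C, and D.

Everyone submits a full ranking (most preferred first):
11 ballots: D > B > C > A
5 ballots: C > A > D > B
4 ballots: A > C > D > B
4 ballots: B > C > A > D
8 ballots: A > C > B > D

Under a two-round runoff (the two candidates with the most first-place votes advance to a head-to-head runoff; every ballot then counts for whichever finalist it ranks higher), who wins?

A

Round 1 first-place votes: A 12, B 4, C 5, D 11. A and D advance.
Runoff: A is ranked above D on 21 ballots, D above A on 11.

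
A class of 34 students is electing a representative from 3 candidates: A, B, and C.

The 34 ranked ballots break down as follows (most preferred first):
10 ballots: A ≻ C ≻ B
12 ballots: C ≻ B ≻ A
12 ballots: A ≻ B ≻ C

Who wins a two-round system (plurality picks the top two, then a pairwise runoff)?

Round 1 first-place votes: A 22, B 0, C 12. A and C advance.
Runoff: A is ranked above C on 22 ballots, C above A on 12.

A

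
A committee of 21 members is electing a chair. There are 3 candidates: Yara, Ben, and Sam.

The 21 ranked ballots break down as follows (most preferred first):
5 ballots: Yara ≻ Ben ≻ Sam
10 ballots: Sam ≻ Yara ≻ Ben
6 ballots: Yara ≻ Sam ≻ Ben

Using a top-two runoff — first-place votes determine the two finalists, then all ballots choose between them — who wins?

Round 1 first-place votes: Yara 11, Ben 0, Sam 10. Yara and Sam advance.
Runoff: Yara is ranked above Sam on 11 ballots, Sam above Yara on 10.

Yara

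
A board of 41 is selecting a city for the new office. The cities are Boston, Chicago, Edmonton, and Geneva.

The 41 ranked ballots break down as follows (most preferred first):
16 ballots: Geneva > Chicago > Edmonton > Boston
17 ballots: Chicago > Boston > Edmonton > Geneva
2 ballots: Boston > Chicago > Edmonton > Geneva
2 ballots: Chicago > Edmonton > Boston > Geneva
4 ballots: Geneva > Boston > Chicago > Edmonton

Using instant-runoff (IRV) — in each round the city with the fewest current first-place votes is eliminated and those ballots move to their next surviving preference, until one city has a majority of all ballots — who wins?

Chicago

Round 1: Boston 2, Chicago 19, Edmonton 0, Geneva 20. Edmonton eliminated.
Round 2: Boston 2, Chicago 19, Geneva 20. Boston eliminated.
Round 3: Chicago 21, Geneva 20. Chicago has a majority (≥21).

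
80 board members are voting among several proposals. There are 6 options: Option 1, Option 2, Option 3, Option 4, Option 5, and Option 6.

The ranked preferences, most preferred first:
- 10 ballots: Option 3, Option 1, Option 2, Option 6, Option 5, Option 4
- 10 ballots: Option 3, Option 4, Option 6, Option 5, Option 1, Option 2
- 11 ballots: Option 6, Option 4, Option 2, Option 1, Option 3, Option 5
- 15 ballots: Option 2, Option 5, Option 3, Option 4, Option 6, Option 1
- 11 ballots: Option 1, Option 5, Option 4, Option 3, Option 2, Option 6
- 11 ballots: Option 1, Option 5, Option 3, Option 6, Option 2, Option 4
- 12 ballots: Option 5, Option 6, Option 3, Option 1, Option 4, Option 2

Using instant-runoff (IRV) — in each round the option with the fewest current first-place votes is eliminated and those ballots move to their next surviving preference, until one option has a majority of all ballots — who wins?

Option 3

Round 1: Option 1 22, Option 2 15, Option 3 20, Option 4 0, Option 5 12, Option 6 11. Option 4 eliminated.
Round 2: Option 1 22, Option 2 15, Option 3 20, Option 5 12, Option 6 11. Option 6 eliminated.
Round 3: Option 1 22, Option 2 26, Option 3 20, Option 5 12. Option 5 eliminated.
Round 4: Option 1 22, Option 2 26, Option 3 32. Option 1 eliminated.
Round 5: Option 2 26, Option 3 54. Option 3 has a majority (≥41).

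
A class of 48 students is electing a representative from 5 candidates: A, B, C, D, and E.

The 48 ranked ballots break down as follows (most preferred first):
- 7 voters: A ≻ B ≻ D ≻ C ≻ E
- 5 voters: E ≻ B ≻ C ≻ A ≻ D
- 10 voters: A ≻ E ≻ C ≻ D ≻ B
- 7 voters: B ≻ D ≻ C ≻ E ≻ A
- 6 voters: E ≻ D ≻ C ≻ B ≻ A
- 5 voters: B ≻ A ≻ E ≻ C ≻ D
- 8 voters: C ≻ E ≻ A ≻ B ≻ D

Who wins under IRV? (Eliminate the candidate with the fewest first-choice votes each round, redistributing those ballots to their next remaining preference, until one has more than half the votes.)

E

Round 1: A 17, B 12, C 8, D 0, E 11. D eliminated.
Round 2: A 17, B 12, C 8, E 11. C eliminated.
Round 3: A 17, B 12, E 19. B eliminated.
Round 4: A 22, E 26. E has a majority (≥25).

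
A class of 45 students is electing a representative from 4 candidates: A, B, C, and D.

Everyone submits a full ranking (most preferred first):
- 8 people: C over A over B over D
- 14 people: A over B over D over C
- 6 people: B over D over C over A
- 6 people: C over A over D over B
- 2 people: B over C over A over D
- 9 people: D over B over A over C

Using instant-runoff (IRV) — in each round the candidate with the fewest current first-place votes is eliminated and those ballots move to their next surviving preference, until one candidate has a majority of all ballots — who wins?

D

Round 1: A 14, B 8, C 14, D 9. B eliminated.
Round 2: A 14, C 16, D 15. A eliminated.
Round 3: C 16, D 29. D has a majority (≥23).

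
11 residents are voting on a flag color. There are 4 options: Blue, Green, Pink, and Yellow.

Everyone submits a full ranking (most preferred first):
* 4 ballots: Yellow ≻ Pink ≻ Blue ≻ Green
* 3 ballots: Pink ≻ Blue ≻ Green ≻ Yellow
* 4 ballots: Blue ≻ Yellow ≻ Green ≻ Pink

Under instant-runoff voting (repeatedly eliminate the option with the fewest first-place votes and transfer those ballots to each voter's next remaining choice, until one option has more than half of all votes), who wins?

Round 1: Blue 4, Green 0, Pink 3, Yellow 4. Green eliminated.
Round 2: Blue 4, Pink 3, Yellow 4. Pink eliminated.
Round 3: Blue 7, Yellow 4. Blue has a majority (≥6).

Blue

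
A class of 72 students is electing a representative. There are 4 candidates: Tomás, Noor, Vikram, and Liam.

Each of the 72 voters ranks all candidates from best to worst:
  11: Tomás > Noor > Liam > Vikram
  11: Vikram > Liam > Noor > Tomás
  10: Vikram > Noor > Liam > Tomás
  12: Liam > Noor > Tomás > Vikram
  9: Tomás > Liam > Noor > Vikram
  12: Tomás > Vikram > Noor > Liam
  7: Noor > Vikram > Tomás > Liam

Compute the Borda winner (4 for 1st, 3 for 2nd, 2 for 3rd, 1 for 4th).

Noor

Tomás: 11×4 + 11×1 + 10×1 + 12×2 + 9×4 + 12×4 + 7×2 = 187
Noor: 11×3 + 11×2 + 10×3 + 12×3 + 9×2 + 12×2 + 7×4 = 191
Vikram: 11×1 + 11×4 + 10×4 + 12×1 + 9×1 + 12×3 + 7×3 = 173
Liam: 11×2 + 11×3 + 10×2 + 12×4 + 9×3 + 12×1 + 7×1 = 169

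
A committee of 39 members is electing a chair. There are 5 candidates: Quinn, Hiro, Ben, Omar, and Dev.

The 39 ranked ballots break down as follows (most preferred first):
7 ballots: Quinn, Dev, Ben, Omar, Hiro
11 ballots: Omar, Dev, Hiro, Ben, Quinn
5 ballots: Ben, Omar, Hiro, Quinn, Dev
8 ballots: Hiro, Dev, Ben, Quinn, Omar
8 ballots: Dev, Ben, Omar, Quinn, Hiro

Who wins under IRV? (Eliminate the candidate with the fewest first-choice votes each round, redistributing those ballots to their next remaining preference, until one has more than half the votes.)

Dev

Round 1: Quinn 7, Hiro 8, Ben 5, Omar 11, Dev 8. Ben eliminated.
Round 2: Quinn 7, Hiro 8, Omar 16, Dev 8. Quinn eliminated.
Round 3: Hiro 8, Omar 16, Dev 15. Hiro eliminated.
Round 4: Omar 16, Dev 23. Dev has a majority (≥20).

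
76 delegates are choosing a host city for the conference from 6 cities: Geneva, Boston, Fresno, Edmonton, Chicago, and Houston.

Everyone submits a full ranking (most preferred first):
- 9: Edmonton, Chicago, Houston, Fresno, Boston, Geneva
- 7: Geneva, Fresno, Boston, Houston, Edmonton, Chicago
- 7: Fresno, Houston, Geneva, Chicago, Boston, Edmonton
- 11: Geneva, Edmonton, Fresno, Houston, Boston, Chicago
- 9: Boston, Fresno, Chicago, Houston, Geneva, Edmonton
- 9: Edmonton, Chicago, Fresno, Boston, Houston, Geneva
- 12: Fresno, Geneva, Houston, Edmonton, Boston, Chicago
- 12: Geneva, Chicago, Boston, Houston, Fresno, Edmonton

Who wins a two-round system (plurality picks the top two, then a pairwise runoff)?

Round 1 first-place votes: Geneva 30, Boston 9, Fresno 19, Edmonton 18, Chicago 0, Houston 0. Geneva and Fresno advance.
Runoff: Geneva is ranked above Fresno on 30 ballots, Fresno above Geneva on 46.

Fresno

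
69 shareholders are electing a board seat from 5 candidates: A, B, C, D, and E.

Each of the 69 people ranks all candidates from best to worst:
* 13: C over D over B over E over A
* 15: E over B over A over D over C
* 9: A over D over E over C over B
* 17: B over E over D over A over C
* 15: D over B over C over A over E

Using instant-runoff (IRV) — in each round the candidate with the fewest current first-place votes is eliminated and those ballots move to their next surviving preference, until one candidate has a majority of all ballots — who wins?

Round 1: A 9, B 17, C 13, D 15, E 15. A eliminated.
Round 2: B 17, C 13, D 24, E 15. C eliminated.
Round 3: B 17, D 37, E 15. D has a majority (≥35).

D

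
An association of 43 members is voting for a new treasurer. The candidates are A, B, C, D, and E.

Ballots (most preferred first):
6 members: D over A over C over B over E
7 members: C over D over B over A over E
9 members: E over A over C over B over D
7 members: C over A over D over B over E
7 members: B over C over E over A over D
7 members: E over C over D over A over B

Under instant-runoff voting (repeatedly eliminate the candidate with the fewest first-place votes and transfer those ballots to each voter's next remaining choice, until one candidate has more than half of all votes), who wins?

Round 1: A 0, B 7, C 14, D 6, E 16. A eliminated.
Round 2: B 7, C 14, D 6, E 16. D eliminated.
Round 3: B 7, C 20, E 16. B eliminated.
Round 4: C 27, E 16. C has a majority (≥22).

C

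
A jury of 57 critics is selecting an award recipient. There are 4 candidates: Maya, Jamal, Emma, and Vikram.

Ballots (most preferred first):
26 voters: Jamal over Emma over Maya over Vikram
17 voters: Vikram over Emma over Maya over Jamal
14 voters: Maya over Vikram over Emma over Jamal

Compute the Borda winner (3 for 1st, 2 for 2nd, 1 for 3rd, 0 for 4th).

Maya: 26×1 + 17×1 + 14×3 = 85
Jamal: 26×3 + 17×0 + 14×0 = 78
Emma: 26×2 + 17×2 + 14×1 = 100
Vikram: 26×0 + 17×3 + 14×2 = 79

Emma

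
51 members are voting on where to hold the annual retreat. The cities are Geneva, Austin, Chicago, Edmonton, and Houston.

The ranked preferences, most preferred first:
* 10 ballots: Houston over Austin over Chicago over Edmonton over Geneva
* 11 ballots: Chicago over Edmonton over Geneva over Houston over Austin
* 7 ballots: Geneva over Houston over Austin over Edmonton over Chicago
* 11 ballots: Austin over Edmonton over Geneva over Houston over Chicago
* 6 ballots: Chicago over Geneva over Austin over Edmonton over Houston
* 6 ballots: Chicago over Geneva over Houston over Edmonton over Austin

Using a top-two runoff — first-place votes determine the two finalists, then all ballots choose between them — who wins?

Round 1 first-place votes: Geneva 7, Austin 11, Chicago 23, Edmonton 0, Houston 10. Chicago and Austin advance.
Runoff: Chicago is ranked above Austin on 23 ballots, Austin above Chicago on 28.

Austin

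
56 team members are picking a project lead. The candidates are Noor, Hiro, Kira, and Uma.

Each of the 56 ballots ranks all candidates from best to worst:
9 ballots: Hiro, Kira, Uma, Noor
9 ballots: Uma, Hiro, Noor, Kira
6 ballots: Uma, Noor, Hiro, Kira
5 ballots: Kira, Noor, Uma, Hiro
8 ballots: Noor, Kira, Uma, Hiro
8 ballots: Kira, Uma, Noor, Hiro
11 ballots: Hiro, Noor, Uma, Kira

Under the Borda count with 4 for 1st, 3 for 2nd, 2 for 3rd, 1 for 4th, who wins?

Noor: 9×1 + 9×2 + 6×3 + 5×3 + 8×4 + 8×2 + 11×3 = 141
Hiro: 9×4 + 9×3 + 6×2 + 5×1 + 8×1 + 8×1 + 11×4 = 140
Kira: 9×3 + 9×1 + 6×1 + 5×4 + 8×3 + 8×4 + 11×1 = 129
Uma: 9×2 + 9×4 + 6×4 + 5×2 + 8×2 + 8×3 + 11×2 = 150

Uma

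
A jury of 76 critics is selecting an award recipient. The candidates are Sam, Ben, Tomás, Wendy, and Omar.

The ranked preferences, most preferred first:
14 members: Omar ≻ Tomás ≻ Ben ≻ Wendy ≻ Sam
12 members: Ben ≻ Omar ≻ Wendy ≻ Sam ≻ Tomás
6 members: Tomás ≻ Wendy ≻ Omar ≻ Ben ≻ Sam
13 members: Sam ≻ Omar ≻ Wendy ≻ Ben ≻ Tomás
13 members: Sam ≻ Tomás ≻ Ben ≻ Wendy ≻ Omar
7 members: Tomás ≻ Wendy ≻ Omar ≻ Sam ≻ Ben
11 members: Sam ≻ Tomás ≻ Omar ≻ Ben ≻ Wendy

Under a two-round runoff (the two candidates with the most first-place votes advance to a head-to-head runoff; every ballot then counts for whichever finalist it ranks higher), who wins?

Omar

Round 1 first-place votes: Sam 37, Ben 12, Tomás 13, Wendy 0, Omar 14. Sam and Omar advance.
Runoff: Sam is ranked above Omar on 37 ballots, Omar above Sam on 39.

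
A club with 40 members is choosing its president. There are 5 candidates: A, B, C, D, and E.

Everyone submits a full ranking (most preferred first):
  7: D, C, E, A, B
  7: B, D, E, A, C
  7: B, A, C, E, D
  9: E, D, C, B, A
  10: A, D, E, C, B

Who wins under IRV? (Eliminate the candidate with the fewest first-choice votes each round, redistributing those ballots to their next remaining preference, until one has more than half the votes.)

Round 1: A 10, B 14, C 0, D 7, E 9. C eliminated.
Round 2: A 10, B 14, D 7, E 9. D eliminated.
Round 3: A 10, B 14, E 16. A eliminated.
Round 4: B 14, E 26. E has a majority (≥21).

E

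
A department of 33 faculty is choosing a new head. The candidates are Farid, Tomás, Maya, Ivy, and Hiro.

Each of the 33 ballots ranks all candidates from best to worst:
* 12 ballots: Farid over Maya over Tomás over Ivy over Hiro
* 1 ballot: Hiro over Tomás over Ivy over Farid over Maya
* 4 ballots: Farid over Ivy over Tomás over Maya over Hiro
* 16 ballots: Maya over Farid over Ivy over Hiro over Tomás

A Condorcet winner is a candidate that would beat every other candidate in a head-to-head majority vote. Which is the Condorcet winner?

Farid

Farid vs Tomás: 32–1
Farid vs Maya: 17–16
Farid vs Ivy: 32–1
Farid vs Hiro: 32–1
Farid beats every other candidate.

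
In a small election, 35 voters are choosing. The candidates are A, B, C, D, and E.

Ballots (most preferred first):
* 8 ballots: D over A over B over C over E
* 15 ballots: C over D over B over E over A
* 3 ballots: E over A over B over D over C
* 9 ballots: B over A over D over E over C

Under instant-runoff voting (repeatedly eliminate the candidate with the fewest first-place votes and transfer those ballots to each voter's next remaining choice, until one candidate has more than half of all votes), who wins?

Round 1: A 0, B 9, C 15, D 8, E 3. A eliminated.
Round 2: B 9, C 15, D 8, E 3. E eliminated.
Round 3: B 12, C 15, D 8. D eliminated.
Round 4: B 20, C 15. B has a majority (≥18).

B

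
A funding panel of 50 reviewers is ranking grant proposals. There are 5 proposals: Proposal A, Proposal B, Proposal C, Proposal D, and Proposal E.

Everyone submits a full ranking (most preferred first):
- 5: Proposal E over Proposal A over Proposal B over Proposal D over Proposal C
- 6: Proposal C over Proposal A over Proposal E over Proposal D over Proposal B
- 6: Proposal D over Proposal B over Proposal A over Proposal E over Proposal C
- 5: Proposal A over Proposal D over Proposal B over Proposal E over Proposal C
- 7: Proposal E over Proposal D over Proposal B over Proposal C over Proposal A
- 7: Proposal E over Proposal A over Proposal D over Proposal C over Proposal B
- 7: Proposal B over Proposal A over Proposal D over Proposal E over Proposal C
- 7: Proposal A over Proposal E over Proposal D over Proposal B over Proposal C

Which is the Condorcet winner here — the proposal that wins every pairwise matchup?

Proposal A

Proposal A vs Proposal B: 30–20
Proposal A vs Proposal C: 37–13
Proposal A vs Proposal D: 37–13
Proposal A vs Proposal E: 31–19
Proposal A beats every other proposal.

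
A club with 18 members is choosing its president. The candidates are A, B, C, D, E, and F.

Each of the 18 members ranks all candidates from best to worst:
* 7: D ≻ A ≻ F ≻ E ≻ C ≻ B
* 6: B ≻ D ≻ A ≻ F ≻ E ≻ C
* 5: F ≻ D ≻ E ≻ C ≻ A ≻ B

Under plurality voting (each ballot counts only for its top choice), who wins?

First-place votes: A 0, B 6, C 0, D 7, E 0, F 5.

D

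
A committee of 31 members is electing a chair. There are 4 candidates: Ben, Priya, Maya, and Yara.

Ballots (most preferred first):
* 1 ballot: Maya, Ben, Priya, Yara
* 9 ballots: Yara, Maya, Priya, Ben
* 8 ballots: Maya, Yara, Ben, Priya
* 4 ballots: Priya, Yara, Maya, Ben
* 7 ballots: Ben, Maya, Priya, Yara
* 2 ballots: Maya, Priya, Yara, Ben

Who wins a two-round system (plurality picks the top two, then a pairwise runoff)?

Round 1 first-place votes: Ben 7, Priya 4, Maya 11, Yara 9. Maya and Yara advance.
Runoff: Maya is ranked above Yara on 18 ballots, Yara above Maya on 13.

Maya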